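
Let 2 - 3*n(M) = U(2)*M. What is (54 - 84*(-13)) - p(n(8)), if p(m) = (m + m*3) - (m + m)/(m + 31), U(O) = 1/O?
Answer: 313574/273 ≈ 1148.6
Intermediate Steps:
U(O) = 1/O
n(M) = ⅔ - M/6 (n(M) = ⅔ - M/(3*2) = ⅔ - M/6)
p(m) = 4*m - 2*m/(31 + m) (p(m) = (m + 3*m) - 2*m/(31 + m) = 4*m - 2*m/(31 + m))
(54 - 84*(-13)) - p(n(8)) = (54 - 84*(-13)) - 2*(⅔ - ⅙*8)*(61 + 2*(⅔ - ⅙*8))/(31 + (⅔ - ⅙*8)) = (54 + 1092) - 2*(⅔ - 4/3)*(61 + 2*(⅔ - 4/3))/(31 + (⅔ - 4/3)) = 1146 - 2*(-2)*(61 + 2*(-⅔))/(3*(31 - ⅔)) = 1146 - 2*(-2)*(61 - 4/3)/(3*91/3) = 1146 - 2*(-2)*3*179/(3*91*3) = 1146 - 1*(-716/273) = 1146 + 716/273 = 313574/273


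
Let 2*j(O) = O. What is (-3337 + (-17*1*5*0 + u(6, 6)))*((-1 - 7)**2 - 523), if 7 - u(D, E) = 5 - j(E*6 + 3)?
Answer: 3043629/2 ≈ 1.5218e+6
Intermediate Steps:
j(O) = O/2
u(D, E) = 7/2 + 3*E (u(D, E) = 7 - (5 - (E*6 + 3)/2) = 7 - (5 - (6*E + 3)/2) = 7 - (5 - (3 + 6*E)/2) = 7 - (5 - (3/2 + 3*E)) = 7 - (5 + (-3/2 - 3*E)) = 7 - (7/2 - 3*E) = 7 + (-7/2 + 3*E) = 7/2 + 3*E)
(-3337 + (-17*1*5*0 + u(6, 6)))*((-1 - 7)**2 - 523) = (-3337 + (-17*1*5*0 + (7/2 + 3*6)))*((-1 - 7)**2 - 523) = (-3337 + (-85*0 + (7/2 + 18)))*((-8)**2 - 523) = (-3337 + (-17*0 + 43/2))*(64 - 523) = (-3337 + (0 + 43/2))*(-459) = (-3337 + 43/2)*(-459) = -6631/2*(-459) = 3043629/2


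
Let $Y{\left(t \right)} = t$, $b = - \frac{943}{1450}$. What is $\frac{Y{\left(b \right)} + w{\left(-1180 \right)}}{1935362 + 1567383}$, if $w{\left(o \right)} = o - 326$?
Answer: $- \frac{2184643}{5078980250} \approx -0.00043013$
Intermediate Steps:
$b = - \frac{943}{1450}$ ($b = \left(-943\right) \frac{1}{1450} = - \frac{943}{1450} \approx -0.65034$)
$w{\left(o \right)} = -326 + o$ ($w{\left(o \right)} = o - 326 = -326 + o$)
$\frac{Y{\left(b \right)} + w{\left(-1180 \right)}}{1935362 + 1567383} = \frac{- \frac{943}{1450} - 1506}{1935362 + 1567383} = \frac{- \frac{943}{1450} - 1506}{3502745} = \left(- \frac{2184643}{1450}\right) \frac{1}{3502745} = - \frac{2184643}{5078980250}$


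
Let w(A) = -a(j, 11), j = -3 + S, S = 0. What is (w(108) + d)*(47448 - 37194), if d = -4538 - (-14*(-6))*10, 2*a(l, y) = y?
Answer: -55202409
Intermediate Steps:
j = -3 (j = -3 + 0 = -3)
a(l, y) = y/2
w(A) = -11/2
d = -5378 (d = -4538 - 84*10 = -4538 - 1*840 = -4538 - 840 = -5378)
(w(108) + d)*(47448 - 37194) = (-11/2 - 5378)*(47448 - 37194) = -10767/2*10254 = -55202409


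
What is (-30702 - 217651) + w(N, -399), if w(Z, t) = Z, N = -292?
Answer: -248645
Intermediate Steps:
(-30702 - 217651) + w(N, -399) = (-30702 - 217651) - 292 = -248353 - 292 = -248645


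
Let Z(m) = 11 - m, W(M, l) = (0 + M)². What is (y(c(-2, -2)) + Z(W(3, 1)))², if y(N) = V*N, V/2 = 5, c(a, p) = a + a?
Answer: 1444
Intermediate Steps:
W(M, l) = M²
c(a, p) = 2*a
V = 10 (V = 2*5 = 10)
y(N) = 10*N
(y(c(-2, -2)) + Z(W(3, 1)))² = (10*(2*(-2)) + (11 - 1*3²))² = (10*(-4) + (11 - 1*9))² = (-40 + (11 - 9))² = (-40 + 2)² = (-38)² = 1444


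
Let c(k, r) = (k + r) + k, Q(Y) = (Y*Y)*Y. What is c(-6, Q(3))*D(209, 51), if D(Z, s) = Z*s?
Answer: 159885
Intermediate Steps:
Q(Y) = Y**3 (Q(Y) = Y**2*Y = Y**3)
c(k, r) = r + 2*k
c(-6, Q(3))*D(209, 51) = (3**3 + 2*(-6))*(209*51) = (27 - 12)*10659 = 15*10659 = 159885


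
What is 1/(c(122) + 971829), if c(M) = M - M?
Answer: 1/971829 ≈ 1.0290e-6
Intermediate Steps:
c(M) = 0
1/(c(122) + 971829) = 1/(0 + 971829) = 1/971829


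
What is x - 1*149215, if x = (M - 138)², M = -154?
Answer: -63951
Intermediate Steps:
x = 85264 (x = (-154 - 138)² = (-292)² = 85264)
x - 1*149215 = 85264 - 1*149215 = 85264 - 149215 = -63951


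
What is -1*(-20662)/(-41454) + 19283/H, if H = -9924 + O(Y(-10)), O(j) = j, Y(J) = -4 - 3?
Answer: -502275902/205839837 ≈ -2.4401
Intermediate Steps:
Y(J) = -7
H = -9931 (H = -9924 - 7 = -9931)
-1*(-20662)/(-41454) + 19283/H = -1*(-20662)/(-41454) + 19283/(-9931) = 20662*(-1/41454) + 19283*(-1/9931) = -10331/20727 - 19283/9931 = -502275902/205839837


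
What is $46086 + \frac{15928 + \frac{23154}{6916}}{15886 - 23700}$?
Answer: $\frac{1245226051231}{27020812} \approx 46084.0$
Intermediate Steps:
$46086 + \frac{15928 + \frac{23154}{6916}}{15886 - 23700} = 46086 + \frac{15928 + 23154 \cdot \frac{1}{6916}}{-7814} = 46086 + \left(15928 + \frac{11577}{3458}\right) \left(- \frac{1}{7814}\right) = 46086 + \frac{55090601}{3458} \left(- \frac{1}{7814}\right) = 46086 - \frac{55090601}{27020812} = \frac{1245226051231}{27020812}$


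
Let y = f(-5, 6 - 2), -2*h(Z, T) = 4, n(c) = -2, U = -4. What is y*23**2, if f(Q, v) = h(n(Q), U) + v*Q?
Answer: -11638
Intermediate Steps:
h(Z, T) = -2 (h(Z, T) = -1/2*4 = -2)
f(Q, v) = -2 + Q*v (f(Q, v) = -2 + v*Q = -2 + Q*v)
y = -22 (y = -2 - 5*(6 - 2) = -2 - 5*4 = -2 - 20 = -22)
y*23**2 = -22*23**2 = -22*529 = -11638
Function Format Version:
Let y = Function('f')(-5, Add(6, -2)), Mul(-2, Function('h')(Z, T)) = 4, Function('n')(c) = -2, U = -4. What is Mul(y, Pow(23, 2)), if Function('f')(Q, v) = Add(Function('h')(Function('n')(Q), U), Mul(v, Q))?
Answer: -11638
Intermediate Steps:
Function('h')(Z, T) = -2 (Function('h')(Z, T) = Mul(Rational(-1, 2), 4) = -2)
Function('f')(Q, v) = Add(-2, Mul(Q, v)) (Function('f')(Q, v) = Add(-2, Mul(v, Q)) = Add(-2, Mul(Q, v)))
y = -22 (y = Add(-2, Mul(-5, Add(6, -2))) = Add(-2, Mul(-5, 4)) = Add(-2, -20) = -22)
Mul(y, Pow(23, 2)) = Mul(-22, Pow(23, 2)) = Mul(-22, 529) = -11638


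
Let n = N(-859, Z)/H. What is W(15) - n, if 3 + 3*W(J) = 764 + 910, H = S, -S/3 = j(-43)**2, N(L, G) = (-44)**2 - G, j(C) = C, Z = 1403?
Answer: 3090212/5547 ≈ 557.10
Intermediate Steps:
N(L, G) = 1936 - G
S = -5547 (S = -3*(-43)**2 = -3*1849 = -5547)
H = -5547
W(J) = 557 (W(J) = -1 + (764 + 910)/3 = -1 + (1/3)*1674 = -1 + 558 = 557)
n = -533/5547 (n = (1936 - 1*1403)/(-5547) = (1936 - 1403)*(-1/5547) = 533*(-1/5547) = -533/5547 ≈ -0.096088)
W(15) - n = 557 - 1*(-533/5547) = 557 + 533/5547 = 3090212/5547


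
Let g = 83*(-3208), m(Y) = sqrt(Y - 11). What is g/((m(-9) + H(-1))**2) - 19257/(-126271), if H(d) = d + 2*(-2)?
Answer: (-33621325259*I + 385140*sqrt(5))/(631355*(I + 4*sqrt(5))) ≈ -657.29 - 5880.3*I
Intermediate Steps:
H(d) = -4 + d (H(d) = d - 4 = -4 + d)
m(Y) = sqrt(-11 + Y)
g = -266264
g/((m(-9) + H(-1))**2) - 19257/(-126271) = -266264/(sqrt(-11 - 9) + (-4 - 1))**2 - 19257/(-126271) = -266264/(sqrt(-20) - 5)**2 - 19257*(-1/126271) = -266264/(2*I*sqrt(5) - 5)**2 + 19257/126271 = -266264/(-5 + 2*I*sqrt(5))**2 + 19257/126271 = 19257/126271 - 266264/(-5 + 2*I*sqrt(5))**2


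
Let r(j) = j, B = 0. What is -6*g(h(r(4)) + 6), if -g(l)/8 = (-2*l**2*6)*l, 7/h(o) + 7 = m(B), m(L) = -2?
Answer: -6644672/81 ≈ -82033.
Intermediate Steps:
h(o) = -7/9 (h(o) = 7/(-7 - 2) = 7/(-9) = 7*(-1/9) = -7/9)
g(l) = 96*l**3 (g(l) = -8*-2*l**2*6*l = -8*(-12*l**2)*l = -(-96)*l**3 = 96*l**3)
-6*g(h(r(4)) + 6) = -576*(-7/9 + 6)**3 = -576*(47/9)**3 = -576*103823/729 = -6*3322336/243 = -6644672/81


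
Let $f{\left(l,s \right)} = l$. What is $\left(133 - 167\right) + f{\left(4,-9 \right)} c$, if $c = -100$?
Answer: $-434$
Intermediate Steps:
$\left(133 - 167\right) + f{\left(4,-9 \right)} c = \left(133 - 167\right) + 4 \left(-100\right) = -34 - 400 = -434$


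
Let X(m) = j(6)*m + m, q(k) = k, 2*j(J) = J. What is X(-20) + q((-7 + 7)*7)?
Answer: -80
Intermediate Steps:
j(J) = J/2
X(m) = 4*m (X(m) = ((1/2)*6)*m + m = 3*m + m = 4*m)
X(-20) + q((-7 + 7)*7) = 4*(-20) + (-7 + 7)*7 = -80 + 0*7 = -80 + 0 = -80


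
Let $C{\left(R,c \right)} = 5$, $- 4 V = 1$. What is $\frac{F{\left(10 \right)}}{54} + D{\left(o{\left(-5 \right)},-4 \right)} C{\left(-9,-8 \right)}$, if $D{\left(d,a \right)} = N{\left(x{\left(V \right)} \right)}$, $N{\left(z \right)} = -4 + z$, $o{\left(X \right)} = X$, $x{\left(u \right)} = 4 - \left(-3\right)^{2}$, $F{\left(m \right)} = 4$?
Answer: $- \frac{1213}{27} \approx -44.926$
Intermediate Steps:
$V = - \frac{1}{4}$ ($V = \left(- \frac{1}{4}\right) 1 = - \frac{1}{4} \approx -0.25$)
$x{\left(u \right)} = -5$ ($x{\left(u \right)} = 4 - 9 = -5$)
$D{\left(d,a \right)} = -9$ ($D{\left(d,a \right)} = -4 - 5 = -9$)
$\frac{F{\left(10 \right)}}{54} + D{\left(o{\left(-5 \right)},-4 \right)} C{\left(-9,-8 \right)} = \frac{4}{54} - 45 = 4 \cdot \frac{1}{54} - 45 = \frac{2}{27} - 45 = - \frac{1213}{27}$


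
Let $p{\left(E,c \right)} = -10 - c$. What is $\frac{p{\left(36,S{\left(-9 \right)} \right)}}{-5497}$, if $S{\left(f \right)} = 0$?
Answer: $\frac{10}{5497} \approx 0.0018192$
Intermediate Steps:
$\frac{p{\left(36,S{\left(-9 \right)} \right)}}{-5497} = \frac{-10 - 0}{-5497} = \left(-10 + 0\right) \left(- \frac{1}{5497}\right) = \left(-10\right) \left(- \frac{1}{5497}\right) = \frac{10}{5497}$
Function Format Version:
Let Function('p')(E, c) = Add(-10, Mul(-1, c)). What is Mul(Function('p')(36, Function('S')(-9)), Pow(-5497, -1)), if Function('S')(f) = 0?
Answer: Rational(10, 5497) ≈ 0.0018192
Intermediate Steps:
Mul(Function('p')(36, Function('S')(-9)), Pow(-5497, -1)) = Mul(Add(-10, Mul(-1, 0)), Pow(-5497, -1)) = Mul(Add(-10, 0), Rational(-1, 5497)) = Mul(-10, Rational(-1, 5497)) = Rational(10, 5497)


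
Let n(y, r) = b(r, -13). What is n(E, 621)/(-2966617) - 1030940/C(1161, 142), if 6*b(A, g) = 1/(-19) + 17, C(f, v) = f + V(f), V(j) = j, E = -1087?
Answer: -29054839297117/65440604403 ≈ -443.99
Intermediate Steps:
C(f, v) = 2*f (C(f, v) = f + f = 2*f)
b(A, g) = 161/57 (b(A, g) = (1/(-19) + 17)/6 = (-1/19 + 17)/6 = (⅙)*(322/19) = 161/57)
n(y, r) = 161/57
n(E, 621)/(-2966617) - 1030940/C(1161, 142) = (161/57)/(-2966617) - 1030940/(2*1161) = (161/57)*(-1/2966617) - 1030940/2322 = -161/169097169 - 1030940*1/2322 = -161/169097169 - 515470/1161 = -29054839297117/65440604403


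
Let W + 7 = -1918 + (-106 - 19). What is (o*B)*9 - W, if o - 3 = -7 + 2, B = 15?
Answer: 1780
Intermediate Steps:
o = -2 (o = 3 + (-7 + 2) = 3 - 5 = -2)
W = -2050 (W = -7 + (-1918 + (-106 - 19)) = -7 + (-1918 - 125) = -7 - 2043 = -2050)
(o*B)*9 - W = -2*15*9 - 1*(-2050) = -30*9 + 2050 = -270 + 2050 = 1780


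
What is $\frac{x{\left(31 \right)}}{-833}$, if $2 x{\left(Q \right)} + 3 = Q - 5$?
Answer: $- \frac{23}{1666} \approx -0.013806$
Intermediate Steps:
$x{\left(Q \right)} = -4 + \frac{Q}{2}$ ($x{\left(Q \right)} = - \frac{3}{2} + \frac{Q - 5}{2} = - \frac{3}{2} + \frac{-5 + Q}{2} = - \frac{3}{2} + \left(- \frac{5}{2} + \frac{Q}{2}\right) = -4 + \frac{Q}{2}$)
$\frac{x{\left(31 \right)}}{-833} = \frac{-4 + \frac{1}{2} \cdot 31}{-833} = \left(-4 + \frac{31}{2}\right) \left(- \frac{1}{833}\right) = \frac{23}{2} \left(- \frac{1}{833}\right) = - \frac{23}{1666}$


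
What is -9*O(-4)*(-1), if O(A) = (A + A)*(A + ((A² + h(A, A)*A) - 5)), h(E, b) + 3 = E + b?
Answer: -3672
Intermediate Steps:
h(E, b) = -3 + E + b (h(E, b) = -3 + (E + b) = -3 + E + b)
O(A) = 2*A*(-5 + A + A² + A*(-3 + 2*A)) (O(A) = (A + A)*(A + ((A² + (-3 + A + A)*A) - 5)) = (2*A)*(A + ((A² + (-3 + 2*A)*A) - 5)) = (2*A)*(A + ((A² + A*(-3 + 2*A)) - 5)) = (2*A)*(A + (-5 + A² + A*(-3 + 2*A))) = (2*A)*(-5 + A + A² + A*(-3 + 2*A)) = 2*A*(-5 + A + A² + A*(-3 + 2*A)))
-9*O(-4)*(-1) = -18*(-4)*(-5 - 2*(-4) + 3*(-4)²)*(-1) = -18*(-4)*(-5 + 8 + 3*16)*(-1) = -18*(-4)*(-5 + 8 + 48)*(-1) = -18*(-4)*51*(-1) = -9*(-408)*(-1) = 3672*(-1) = -3672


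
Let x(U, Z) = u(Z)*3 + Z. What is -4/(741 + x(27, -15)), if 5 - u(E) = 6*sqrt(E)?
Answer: -988/184647 - 8*I*sqrt(15)/61549 ≈ -0.0053508 - 0.0005034*I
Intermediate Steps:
u(E) = 5 - 6*sqrt(E)
x(U, Z) = 15 + Z - 18*sqrt(Z) (x(U, Z) = (5 - 6*sqrt(Z))*3 + Z = (15 - 18*sqrt(Z)) + Z = 15 + Z - 18*sqrt(Z))
-4/(741 + x(27, -15)) = -4/(741 + (15 - 15 - 18*I*sqrt(15))) = -4/(741 - 18*I*sqrt(15))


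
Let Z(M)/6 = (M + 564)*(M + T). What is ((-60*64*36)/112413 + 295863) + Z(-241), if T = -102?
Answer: -13822011321/37471 ≈ -3.6887e+5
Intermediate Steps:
Z(M) = 6*(-102 + M)*(564 + M) (Z(M) = 6*((M + 564)*(M - 102)) = 6*((564 + M)*(-102 + M)) = 6*((-102 + M)*(564 + M)) = 6*(-102 + M)*(564 + M))
((-60*64*36)/112413 + 295863) + Z(-241) = ((-60*64*36)/112413 + 295863) + (-345168 + 6*(-241)**2 + 2772*(-241)) = (-3840*36*(1/112413) + 295863) + (-345168 + 6*58081 - 668052) = (-138240*1/112413 + 295863) + (-345168 + 348486 - 668052) = (-46080/37471 + 295863) - 664734 = 11086236393/37471 - 664734 = -13822011321/37471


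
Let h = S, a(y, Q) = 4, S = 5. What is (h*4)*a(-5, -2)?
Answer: 80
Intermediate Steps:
h = 5
(h*4)*a(-5, -2) = (5*4)*4 = 20*4 = 80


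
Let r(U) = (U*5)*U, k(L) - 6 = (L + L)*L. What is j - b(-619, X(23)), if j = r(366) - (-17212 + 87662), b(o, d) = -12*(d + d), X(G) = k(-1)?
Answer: 599522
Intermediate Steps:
k(L) = 6 + 2*L² (k(L) = 6 + (L + L)*L = 6 + (2*L)*L = 6 + 2*L²)
r(U) = 5*U² (r(U) = (5*U)*U = 5*U²)
X(G) = 8 (X(G) = 6 + 2*(-1)² = 6 + 2*1 = 6 + 2 = 8)
b(o, d) = -24*d
j = 599330 (j = 5*366² - (-17212 + 87662) = 5*133956 - 1*70450 = 669780 - 70450 = 599330)
j - b(-619, X(23)) = 599330 - (-24)*8 = 599330 - 1*(-192) = 599330 + 192 = 599522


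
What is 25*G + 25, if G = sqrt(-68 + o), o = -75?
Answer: 25 + 25*I*sqrt(143) ≈ 25.0 + 298.96*I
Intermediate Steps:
G = I*sqrt(143) (G = sqrt(-68 - 75) = sqrt(-143) = I*sqrt(143) ≈ 11.958*I)
25*G + 25 = 25*(I*sqrt(143)) + 25 = 25*I*sqrt(143) + 25 = 25 + 25*I*sqrt(143)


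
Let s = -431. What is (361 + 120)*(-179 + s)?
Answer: -293410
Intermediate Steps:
(361 + 120)*(-179 + s) = (361 + 120)*(-179 - 431) = 481*(-610) = -293410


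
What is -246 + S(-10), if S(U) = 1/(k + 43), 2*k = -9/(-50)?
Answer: -1059914/4309 ≈ -245.98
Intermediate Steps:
k = 9/100 (k = (-9/(-50))/2 = (-9*(-1/50))/2 = (1/2)*(9/50) = 9/100 ≈ 0.090000)
S(U) = 100/4309 (S(U) = 1/(9/100 + 43) = 1/(4309/100) = 100/4309)
-246 + S(-10) = -246 + 100/4309 = -1059914/4309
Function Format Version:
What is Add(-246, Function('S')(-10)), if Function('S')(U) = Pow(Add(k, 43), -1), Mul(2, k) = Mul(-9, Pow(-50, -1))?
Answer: Rational(-1059914, 4309) ≈ -245.98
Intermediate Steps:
k = Rational(9, 100) (k = Mul(Rational(1, 2), Mul(-9, Pow(-50, -1))) = Mul(Rational(1, 2), Mul(-9, Rational(-1, 50))) = Mul(Rational(1, 2), Rational(9, 50)) = Rational(9, 100) ≈ 0.090000)
Function('S')(U) = Rational(100, 4309) (Function('S')(U) = Pow(Add(Rational(9, 100), 43), -1) = Pow(Rational(4309, 100), -1) = Rational(100, 4309))
Add(-246, Function('S')(-10)) = Add(-246, Rational(100, 4309)) = Rational(-1059914, 4309)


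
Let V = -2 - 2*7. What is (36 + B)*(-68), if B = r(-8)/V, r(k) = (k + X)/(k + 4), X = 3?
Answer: -39083/16 ≈ -2442.7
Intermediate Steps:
V = -16 (V = -2 - 14 = -16)
r(k) = (3 + k)/(4 + k) (r(k) = (k + 3)/(k + 4) = (3 + k)/(4 + k))
B = -5/64 (B = ((3 - 8)/(4 - 8))/(-16) = (-5/(-4))*(-1/16) = -¼*(-5)*(-1/16) = (5/4)*(-1/16) = -5/64 ≈ -0.078125)
(36 + B)*(-68) = (36 - 5/64)*(-68) = (2299/64)*(-68) = -39083/16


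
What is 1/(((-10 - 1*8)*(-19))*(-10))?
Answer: -1/3420 ≈ -0.00029240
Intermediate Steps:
1/(((-10 - 1*8)*(-19))*(-10)) = 1/(((-10 - 8)*(-19))*(-10)) = 1/(-18*(-19)*(-10)) = 1/(342*(-10)) = 1/(-3420) = -1/3420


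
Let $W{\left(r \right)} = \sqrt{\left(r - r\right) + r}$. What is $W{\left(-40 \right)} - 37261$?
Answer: $-37261 + 2 i \sqrt{10} \approx -37261.0 + 6.3246 i$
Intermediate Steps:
$W{\left(r \right)} = \sqrt{r}$ ($W{\left(r \right)} = \sqrt{0 + r} = \sqrt{r}$)
$W{\left(-40 \right)} - 37261 = \sqrt{-40} - 37261 = 2 i \sqrt{10} - 37261 = -37261 + 2 i \sqrt{10}$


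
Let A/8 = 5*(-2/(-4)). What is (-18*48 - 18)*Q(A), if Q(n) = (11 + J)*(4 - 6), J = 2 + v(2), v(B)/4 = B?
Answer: 37044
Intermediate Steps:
v(B) = 4*B
J = 10 (J = 2 + 4*2 = 2 + 8 = 10)
A = 20 (A = 8*(5*(-2/(-4))) = 8*(5*(-2*(-¼))) = 8*(5*(½)) = 8*(5/2) = 20)
Q(n) = -42 (Q(n) = (11 + 10)*(4 - 6) = 21*(-2) = -42)
(-18*48 - 18)*Q(A) = (-18*48 - 18)*(-42) = (-864 - 18)*(-42) = -882*(-42) = 37044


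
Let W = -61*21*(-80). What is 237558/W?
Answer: 39593/17080 ≈ 2.3181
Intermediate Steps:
W = 102480 (W = -1281*(-80) = 102480)
237558/W = 237558/102480 = 237558*(1/102480) = 39593/17080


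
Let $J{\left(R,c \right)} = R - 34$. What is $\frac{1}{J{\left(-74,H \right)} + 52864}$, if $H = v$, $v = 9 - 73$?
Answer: $\frac{1}{52756} \approx 1.8955 \cdot 10^{-5}$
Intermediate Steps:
$v = -64$
$H = -64$
$J{\left(R,c \right)} = -34 + R$
$\frac{1}{J{\left(-74,H \right)} + 52864} = \frac{1}{\left(-34 - 74\right) + 52864} = \frac{1}{-108 + 52864} = \frac{1}{52756}$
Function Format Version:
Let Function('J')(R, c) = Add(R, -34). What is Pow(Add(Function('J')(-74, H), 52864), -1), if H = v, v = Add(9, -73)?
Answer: Rational(1, 52756) ≈ 1.8955e-5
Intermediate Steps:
v = -64
H = -64
Function('J')(R, c) = Add(-34, R)
Pow(Add(Function('J')(-74, H), 52864), -1) = Pow(Add(Add(-34, -74), 52864), -1) = Pow(Add(-108, 52864), -1) = Pow(52756, -1) = Rational(1, 52756)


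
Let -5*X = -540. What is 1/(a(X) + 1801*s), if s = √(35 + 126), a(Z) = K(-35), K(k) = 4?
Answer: -4/522219745 + 1801*√161/522219745 ≈ 4.3752e-5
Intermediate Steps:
X = 108 (X = -⅕*(-540) = 108)
a(Z) = 4
s = √161 ≈ 12.689
1/(a(X) + 1801*s) = 1/(4 + 1801*√161)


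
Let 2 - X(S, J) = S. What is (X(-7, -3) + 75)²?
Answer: 7056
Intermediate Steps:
X(S, J) = 2 - S
(X(-7, -3) + 75)² = ((2 - 1*(-7)) + 75)² = ((2 + 7) + 75)² = (9 + 75)² = 84² = 7056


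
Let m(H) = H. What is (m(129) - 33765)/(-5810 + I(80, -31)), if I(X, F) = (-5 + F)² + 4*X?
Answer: 5606/699 ≈ 8.0200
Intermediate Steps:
(m(129) - 33765)/(-5810 + I(80, -31)) = (129 - 33765)/(-5810 + ((-5 - 31)² + 4*80)) = -33636/(-5810 + ((-36)² + 320)) = -33636/(-5810 + (1296 + 320)) = -33636/(-5810 + 1616) = -33636/(-4194) = -33636*(-1/4194) = 5606/699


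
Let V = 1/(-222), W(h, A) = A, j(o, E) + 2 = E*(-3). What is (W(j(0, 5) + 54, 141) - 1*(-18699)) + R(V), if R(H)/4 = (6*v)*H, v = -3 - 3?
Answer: 697104/37 ≈ 18841.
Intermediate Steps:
j(o, E) = -2 - 3*E (j(o, E) = -2 + E*(-3) = -2 - 3*E)
v = -6
V = -1/222 ≈ -0.0045045
R(H) = -144*H (R(H) = 4*((6*(-6))*H) = 4*(-36*H) = -144*H)
(W(j(0, 5) + 54, 141) - 1*(-18699)) + R(V) = (141 - 1*(-18699)) - 144*(-1/222) = (141 + 18699) + 24/37 = 18840 + 24/37 = 697104/37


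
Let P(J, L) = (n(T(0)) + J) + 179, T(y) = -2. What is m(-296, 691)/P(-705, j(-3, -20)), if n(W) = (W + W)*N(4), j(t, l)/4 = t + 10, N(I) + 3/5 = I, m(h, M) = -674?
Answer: 1685/1349 ≈ 1.2491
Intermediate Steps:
N(I) = -3/5 + I
j(t, l) = 40 + 4*t (j(t, l) = 4*(t + 10) = 4*(10 + t) = 40 + 4*t)
n(W) = 34*W/5 (n(W) = (W + W)*(-3/5 + 4) = (2*W)*(17/5) = 34*W/5)
P(J, L) = 827/5 + J (P(J, L) = ((34/5)*(-2) + J) + 179 = (-68/5 + J) + 179 = 827/5 + J)
m(-296, 691)/P(-705, j(-3, -20)) = -674/(827/5 - 705) = -674/(-2698/5) = -674*(-5/2698) = 1685/1349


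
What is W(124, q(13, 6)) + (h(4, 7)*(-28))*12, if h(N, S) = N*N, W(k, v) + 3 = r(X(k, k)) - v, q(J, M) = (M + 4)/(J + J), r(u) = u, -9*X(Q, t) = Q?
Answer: -631000/117 ≈ -5393.2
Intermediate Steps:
X(Q, t) = -Q/9
q(J, M) = (4 + M)/(2*J) (q(J, M) = (4 + M)/((2*J)) = (4 + M)*(1/(2*J)) = (4 + M)/(2*J))
W(k, v) = -3 - v - k/9 (W(k, v) = -3 + (-k/9 - v) = -3 + (-v - k/9) = -3 - v - k/9)
h(N, S) = N**2
W(124, q(13, 6)) + (h(4, 7)*(-28))*12 = (-3 - (4 + 6)/(2*13) - 1/9*124) + (4**2*(-28))*12 = (-3 - 10/(2*13) - 124/9) + (16*(-28))*12 = (-3 - 1*5/13 - 124/9) - 448*12 = (-3 - 5/13 - 124/9) - 5376 = -2008/117 - 5376 = -631000/117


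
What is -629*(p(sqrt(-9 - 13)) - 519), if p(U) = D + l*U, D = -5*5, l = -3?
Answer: 342176 + 1887*I*sqrt(22) ≈ 3.4218e+5 + 8850.8*I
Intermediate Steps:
D = -25
p(U) = -25 - 3*U
-629*(p(sqrt(-9 - 13)) - 519) = -629*((-25 - 3*sqrt(-9 - 13)) - 519) = -629*((-25 - 3*I*sqrt(22)) - 519) = -629*(-544 - 3*I*sqrt(22)) = 342176 + 1887*I*sqrt(22)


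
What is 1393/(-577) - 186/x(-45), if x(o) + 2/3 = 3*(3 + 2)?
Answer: -381865/24811 ≈ -15.391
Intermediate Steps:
x(o) = 43/3 (x(o) = -⅔ + 3*(3 + 2) = -⅔ + 3*5 = -⅔ + 15 = 43/3)
1393/(-577) - 186/x(-45) = 1393/(-577) - 186/43/3 = 1393*(-1/577) - 186*3/43 = -1393/577 - 558/43 = -381865/24811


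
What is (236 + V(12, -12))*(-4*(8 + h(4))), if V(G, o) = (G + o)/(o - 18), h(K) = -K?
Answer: -3776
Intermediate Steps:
V(G, o) = (G + o)/(-18 + o)
(236 + V(12, -12))*(-4*(8 + h(4))) = (236 + (12 - 12)/(-18 - 12))*(-4*(8 - 1*4)) = (236 + 0/(-30))*(-4*(8 - 4)) = (236 - 1/30*0)*(-4*4) = (236 + 0)*(-16) = 236*(-16) = -3776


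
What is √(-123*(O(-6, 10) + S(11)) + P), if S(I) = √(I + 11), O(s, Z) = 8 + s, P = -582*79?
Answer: √(-46224 - 123*√22) ≈ 216.34*I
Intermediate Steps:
P = -45978
S(I) = √(11 + I)
√(-123*(O(-6, 10) + S(11)) + P) = √(-123*((8 - 6) + √(11 + 11)) - 45978) = √(-123*(2 + √22) - 45978) = √((-246 - 123*√22) - 45978) = √(-46224 - 123*√22)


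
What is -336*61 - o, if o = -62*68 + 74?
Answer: -16354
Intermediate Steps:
o = -4142 (o = -4216 + 74 = -4142)
-336*61 - o = -336*61 - 1*(-4142) = -20496 + 4142 = -16354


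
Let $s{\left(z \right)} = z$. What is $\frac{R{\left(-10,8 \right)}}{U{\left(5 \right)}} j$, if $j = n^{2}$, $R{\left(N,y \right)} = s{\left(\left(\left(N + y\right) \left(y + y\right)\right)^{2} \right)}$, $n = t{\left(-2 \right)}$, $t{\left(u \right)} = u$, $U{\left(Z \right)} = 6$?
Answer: $\frac{2048}{3} \approx 682.67$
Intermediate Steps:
$n = -2$
$R{\left(N,y \right)} = 4 y^{2} \left(N + y\right)^{2}$ ($R{\left(N,y \right)} = \left(\left(N + y\right) \left(y + y\right)\right)^{2} = \left(\left(N + y\right) 2 y\right)^{2} = \left(2 y \left(N + y\right)\right)^{2} = 4 y^{2} \left(N + y\right)^{2}$)
$j = 4$ ($j = \left(-2\right)^{2} = 4$)
$\frac{R{\left(-10,8 \right)}}{U{\left(5 \right)}} j = \frac{4 \cdot 8^{2} \left(-10 + 8\right)^{2}}{6} \cdot 4 = 4 \cdot 64 \left(-2\right)^{2} \cdot \frac{1}{6} \cdot 4 = 4 \cdot 64 \cdot 4 \cdot \frac{1}{6} \cdot 4 = 1024 \cdot \frac{1}{6} \cdot 4 = \frac{512}{3} \cdot 4 = \frac{2048}{3}$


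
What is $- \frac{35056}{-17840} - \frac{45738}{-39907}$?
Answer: $\frac{19776301}{6356615} \approx 3.1111$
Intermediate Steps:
$- \frac{35056}{-17840} - \frac{45738}{-39907} = \left(-35056\right) \left(- \frac{1}{17840}\right) - - \frac{6534}{5701} = \frac{2191}{1115} + \frac{6534}{5701} = \frac{19776301}{6356615}$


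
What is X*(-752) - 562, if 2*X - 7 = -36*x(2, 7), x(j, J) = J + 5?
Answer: 159238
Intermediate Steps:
x(j, J) = 5 + J
X = -425/2 (X = 7/2 + (-36*(5 + 7))/2 = 7/2 + (-36*12)/2 = 7/2 + (1/2)*(-432) = 7/2 - 216 = -425/2 ≈ -212.50)
X*(-752) - 562 = -425/2*(-752) - 562 = 159800 - 562 = 159238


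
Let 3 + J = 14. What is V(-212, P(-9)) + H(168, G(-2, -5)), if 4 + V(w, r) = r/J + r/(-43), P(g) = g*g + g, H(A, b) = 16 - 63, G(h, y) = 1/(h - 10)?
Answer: -21819/473 ≈ -46.129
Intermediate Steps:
G(h, y) = 1/(-10 + h)
H(A, b) = -47
J = 11 (J = -3 + 14 = 11)
P(g) = g + g**2 (P(g) = g**2 + g = g + g**2)
V(w, r) = -4 + 32*r/473 (V(w, r) = -4 + (r/11 + r/(-43)) = -4 + (r*(1/11) + r*(-1/43)) = -4 + (r/11 - r/43) = -4 + 32*r/473)
V(-212, P(-9)) + H(168, G(-2, -5)) = (-4 + 32*(-9*(1 - 9))/473) - 47 = (-4 + 32*(-9*(-8))/473) - 47 = (-4 + (32/473)*72) - 47 = (-4 + 2304/473) - 47 = 412/473 - 47 = -21819/473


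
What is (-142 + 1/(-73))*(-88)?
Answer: 912296/73 ≈ 12497.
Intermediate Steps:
(-142 + 1/(-73))*(-88) = (-142 - 1/73)*(-88) = -10367/73*(-88) = 912296/73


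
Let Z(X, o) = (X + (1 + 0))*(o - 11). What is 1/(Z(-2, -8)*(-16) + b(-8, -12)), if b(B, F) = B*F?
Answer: -1/208 ≈ -0.0048077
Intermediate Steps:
Z(X, o) = (1 + X)*(-11 + o) (Z(X, o) = (X + 1)*(-11 + o) = (1 + X)*(-11 + o))
1/(Z(-2, -8)*(-16) + b(-8, -12)) = 1/((-11 - 8 - 11*(-2) - 2*(-8))*(-16) - 8*(-12)) = 1/((-11 - 8 + 22 + 16)*(-16) + 96) = 1/(19*(-16) + 96) = 1/(-304 + 96) = 1/(-208) = -1/208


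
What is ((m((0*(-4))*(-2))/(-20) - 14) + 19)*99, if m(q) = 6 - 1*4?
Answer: 4851/10 ≈ 485.10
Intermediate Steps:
m(q) = 2 (m(q) = 6 - 4 = 2)
((m((0*(-4))*(-2))/(-20) - 14) + 19)*99 = ((2/(-20) - 14) + 19)*99 = ((2*(-1/20) - 14) + 19)*99 = ((-⅒ - 14) + 19)*99 = (-141/10 + 19)*99 = (49/10)*99 = 4851/10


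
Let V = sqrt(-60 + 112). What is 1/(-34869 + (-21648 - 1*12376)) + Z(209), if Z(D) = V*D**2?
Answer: -1/68893 + 87362*sqrt(13) ≈ 3.1499e+5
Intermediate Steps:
V = 2*sqrt(13) (V = sqrt(52) = 2*sqrt(13) ≈ 7.2111)
Z(D) = 2*sqrt(13)*D**2 (Z(D) = (2*sqrt(13))*D**2 = 2*sqrt(13)*D**2)
1/(-34869 + (-21648 - 1*12376)) + Z(209) = 1/(-34869 + (-21648 - 1*12376)) + 2*sqrt(13)*209**2 = 1/(-34869 + (-21648 - 12376)) + 2*sqrt(13)*43681 = 1/(-34869 - 34024) + 87362*sqrt(13) = 1/(-68893) + 87362*sqrt(13) = -1/68893 + 87362*sqrt(13)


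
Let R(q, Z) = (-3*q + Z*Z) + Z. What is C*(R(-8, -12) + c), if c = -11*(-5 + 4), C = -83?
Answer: -13861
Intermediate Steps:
R(q, Z) = Z + Z² - 3*q (R(q, Z) = (-3*q + Z²) + Z = (Z² - 3*q) + Z = Z + Z² - 3*q)
c = 11 (c = -11*(-1) = 11)
C*(R(-8, -12) + c) = -83*((-12 + (-12)² - 3*(-8)) + 11) = -83*((-12 + 144 + 24) + 11) = -83*(156 + 11) = -83*167 = -13861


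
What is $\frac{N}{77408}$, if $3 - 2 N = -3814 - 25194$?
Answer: $\frac{29011}{154816} \approx 0.18739$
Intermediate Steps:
$N = \frac{29011}{2}$ ($N = \frac{3}{2} - \frac{-3814 - 25194}{2} = \frac{3}{2} - -14504 = \frac{3}{2} + 14504 = \frac{29011}{2} \approx 14506.0$)
$\frac{N}{77408} = \frac{29011}{2 \cdot 77408} = \frac{29011}{2} \cdot \frac{1}{77408} = \frac{29011}{154816}$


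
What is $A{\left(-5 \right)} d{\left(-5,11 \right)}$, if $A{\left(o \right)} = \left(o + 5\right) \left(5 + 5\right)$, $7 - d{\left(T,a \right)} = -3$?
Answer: $0$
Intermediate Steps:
$d{\left(T,a \right)} = 10$ ($d{\left(T,a \right)} = 7 - -3 = 7 + 3 = 10$)
$A{\left(o \right)} = 50 + 10 o$ ($A{\left(o \right)} = \left(5 + o\right) 10 = 50 + 10 o$)
$A{\left(-5 \right)} d{\left(-5,11 \right)} = \left(50 + 10 \left(-5\right)\right) 10 = \left(50 - 50\right) 10 = 0 \cdot 10 = 0$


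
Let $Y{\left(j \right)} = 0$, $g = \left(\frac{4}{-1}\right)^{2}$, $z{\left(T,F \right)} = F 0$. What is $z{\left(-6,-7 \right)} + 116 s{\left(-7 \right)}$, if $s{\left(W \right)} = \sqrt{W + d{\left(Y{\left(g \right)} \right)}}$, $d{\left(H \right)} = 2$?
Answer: $116 i \sqrt{5} \approx 259.38 i$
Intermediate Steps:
$z{\left(T,F \right)} = 0$
$g = 16$ ($g = \left(4 \left(-1\right)\right)^{2} = \left(-4\right)^{2} = 16$)
$s{\left(W \right)} = \sqrt{2 + W}$ ($s{\left(W \right)} = \sqrt{W + 2} = \sqrt{2 + W}$)
$z{\left(-6,-7 \right)} + 116 s{\left(-7 \right)} = 0 + 116 \sqrt{2 - 7} = 0 + 116 \sqrt{-5} = 0 + 116 i \sqrt{5} = 116 i \sqrt{5}$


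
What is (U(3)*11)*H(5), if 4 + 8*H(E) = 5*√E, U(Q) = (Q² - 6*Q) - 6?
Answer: 165/2 - 825*√5/8 ≈ -148.09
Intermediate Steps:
U(Q) = -6 + Q² - 6*Q
H(E) = -½ + 5*√E/8 (H(E) = -½ + (5*√E)/8 = -½ + 5*√E/8)
(U(3)*11)*H(5) = ((-6 + 3² - 6*3)*11)*(-½ + 5*√5/8) = ((-6 + 9 - 18)*11)*(-½ + 5*√5/8) = (-15*11)*(-½ + 5*√5/8) = -165*(-½ + 5*√5/8) = 165/2 - 825*√5/8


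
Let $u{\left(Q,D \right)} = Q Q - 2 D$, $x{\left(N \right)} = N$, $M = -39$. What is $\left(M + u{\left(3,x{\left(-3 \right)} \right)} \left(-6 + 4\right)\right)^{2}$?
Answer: $4761$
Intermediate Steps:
$u{\left(Q,D \right)} = Q^{2} - 2 D$
$\left(M + u{\left(3,x{\left(-3 \right)} \right)} \left(-6 + 4\right)\right)^{2} = \left(-39 + \left(3^{2} - -6\right) \left(-6 + 4\right)\right)^{2} = \left(-39 + \left(9 + 6\right) \left(-2\right)\right)^{2} = \left(-39 + 15 \left(-2\right)\right)^{2} = \left(-39 - 30\right)^{2} = \left(-69\right)^{2} = 4761$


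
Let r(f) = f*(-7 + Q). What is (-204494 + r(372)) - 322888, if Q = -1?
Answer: -530358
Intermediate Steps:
r(f) = -8*f (r(f) = f*(-7 - 1) = f*(-8) = -8*f)
(-204494 + r(372)) - 322888 = (-204494 - 8*372) - 322888 = (-204494 - 2976) - 322888 = -207470 - 322888 = -530358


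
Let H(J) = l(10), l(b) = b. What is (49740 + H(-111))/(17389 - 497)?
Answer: 24875/8446 ≈ 2.9452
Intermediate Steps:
H(J) = 10
(49740 + H(-111))/(17389 - 497) = (49740 + 10)/(17389 - 497) = 49750/16892 = 49750*(1/16892) = 24875/8446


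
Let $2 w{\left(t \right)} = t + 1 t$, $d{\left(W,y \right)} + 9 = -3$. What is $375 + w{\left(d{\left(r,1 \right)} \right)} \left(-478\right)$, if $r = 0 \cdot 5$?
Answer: $6111$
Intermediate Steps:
$r = 0$
$d{\left(W,y \right)} = -12$ ($d{\left(W,y \right)} = -9 - 3 = -12$)
$w{\left(t \right)} = t$ ($w{\left(t \right)} = \frac{t + 1 t}{2} = \frac{t + t}{2} = \frac{2 t}{2} = t$)
$375 + w{\left(d{\left(r,1 \right)} \right)} \left(-478\right) = 375 - -5736 = 375 + 5736 = 6111$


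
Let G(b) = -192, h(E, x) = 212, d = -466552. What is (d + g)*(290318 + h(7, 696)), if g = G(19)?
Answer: -135603134320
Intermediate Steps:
g = -192
(d + g)*(290318 + h(7, 696)) = (-466552 - 192)*(290318 + 212) = -466744*290530 = -135603134320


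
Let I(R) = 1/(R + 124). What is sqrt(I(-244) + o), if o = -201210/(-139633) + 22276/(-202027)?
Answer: sqrt(77314844846963073443730)/241796880780 ≈ 1.1500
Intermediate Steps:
o = 37539387962/28209636091 (o = -201210*(-1/139633) + 22276*(-1/202027) = 201210/139633 - 22276/202027 = 37539387962/28209636091 ≈ 1.3307)
I(R) = 1/(124 + R)
sqrt(I(-244) + o) = sqrt(1/(124 - 244) + 37539387962/28209636091) = sqrt(1/(-120) + 37539387962/28209636091) = sqrt(-1/120 + 37539387962/28209636091) = sqrt(4476516919349/3385156330920) = sqrt(77314844846963073443730)/241796880780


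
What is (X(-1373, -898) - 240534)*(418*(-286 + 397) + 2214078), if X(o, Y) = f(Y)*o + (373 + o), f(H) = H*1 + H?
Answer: 5028144042024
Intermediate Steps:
f(H) = 2*H (f(H) = H + H = 2*H)
X(o, Y) = 373 + o + 2*Y*o (X(o, Y) = (2*Y)*o + (373 + o) = 2*Y*o + (373 + o) = 373 + o + 2*Y*o)
(X(-1373, -898) - 240534)*(418*(-286 + 397) + 2214078) = ((373 - 1373 + 2*(-898)*(-1373)) - 240534)*(418*(-286 + 397) + 2214078) = ((373 - 1373 + 2465908) - 240534)*(418*111 + 2214078) = (2464908 - 240534)*(46398 + 2214078) = 2224374*2260476 = 5028144042024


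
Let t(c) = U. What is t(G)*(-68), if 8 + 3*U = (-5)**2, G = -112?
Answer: -1156/3 ≈ -385.33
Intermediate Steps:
U = 17/3 (U = -8/3 + (1/3)*(-5)**2 = -8/3 + (1/3)*25 = -8/3 + 25/3 = 17/3 ≈ 5.6667)
t(c) = 17/3
t(G)*(-68) = (17/3)*(-68) = -1156/3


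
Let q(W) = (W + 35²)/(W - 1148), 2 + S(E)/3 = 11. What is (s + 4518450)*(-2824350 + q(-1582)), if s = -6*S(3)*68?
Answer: -827487090850311/65 ≈ -1.2731e+13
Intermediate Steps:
S(E) = 27 (S(E) = -6 + 3*11 = -6 + 33 = 27)
q(W) = (1225 + W)/(-1148 + W) (q(W) = (W + 1225)/(-1148 + W) = (1225 + W)/(-1148 + W))
s = -11016 (s = -6*27*68 = -162*68 = -11016)
(s + 4518450)*(-2824350 + q(-1582)) = (-11016 + 4518450)*(-2824350 + (1225 - 1582)/(-1148 - 1582)) = 4507434*(-2824350 - 357/(-2730)) = 4507434*(-2824350 - 1/2730*(-357)) = 4507434*(-2824350 + 17/130) = 4507434*(-367165483/130) = -827487090850311/65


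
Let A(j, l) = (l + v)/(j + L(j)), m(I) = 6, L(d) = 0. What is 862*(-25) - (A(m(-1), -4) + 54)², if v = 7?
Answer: -98081/4 ≈ -24520.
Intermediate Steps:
A(j, l) = (7 + l)/j (A(j, l) = (l + 7)/(j + 0) = (7 + l)/j)
862*(-25) - (A(m(-1), -4) + 54)² = 862*(-25) - ((7 - 4)/6 + 54)² = -21550 - ((⅙)*3 + 54)² = -21550 - (½ + 54)² = -21550 - (109/2)² = -21550 - 1*11881/4 = -21550 - 11881/4 = -98081/4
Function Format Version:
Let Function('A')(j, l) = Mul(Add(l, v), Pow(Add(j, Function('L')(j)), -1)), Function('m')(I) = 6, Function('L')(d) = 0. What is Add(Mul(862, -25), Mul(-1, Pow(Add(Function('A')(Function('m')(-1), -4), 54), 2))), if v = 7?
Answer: Rational(-98081, 4) ≈ -24520.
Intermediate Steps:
Function('A')(j, l) = Mul(Pow(j, -1), Add(7, l)) (Function('A')(j, l) = Mul(Add(l, 7), Pow(Add(j, 0), -1)) = Mul(Add(7, l), Pow(j, -1)) = Mul(Pow(j, -1), Add(7, l)))
Add(Mul(862, -25), Mul(-1, Pow(Add(Function('A')(Function('m')(-1), -4), 54), 2))) = Add(Mul(862, -25), Mul(-1, Pow(Add(Mul(Pow(6, -1), Add(7, -4)), 54), 2))) = Add(-21550, Mul(-1, Pow(Add(Mul(Rational(1, 6), 3), 54), 2))) = Add(-21550, Mul(-1, Pow(Add(Rational(1, 2), 54), 2))) = Add(-21550, Mul(-1, Pow(Rational(109, 2), 2))) = Add(-21550, Mul(-1, Rational(11881, 4))) = Add(-21550, Rational(-11881, 4)) = Rational(-98081, 4)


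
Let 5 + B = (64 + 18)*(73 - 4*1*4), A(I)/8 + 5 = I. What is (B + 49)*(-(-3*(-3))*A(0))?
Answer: 1698480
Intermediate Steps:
A(I) = -40 + 8*I
B = 4669 (B = -5 + (64 + 18)*(73 - 4*1*4) = -5 + 82*(73 - 4*4) = -5 + 82*(73 - 16) = -5 + 82*57 = -5 + 4674 = 4669)
(B + 49)*(-(-3*(-3))*A(0)) = (4669 + 49)*(-(-3*(-3))*(-40 + 8*0)) = 4718*(-9*(-40 + 0)) = 4718*(-9*(-40)) = 4718*(-1*(-360)) = 4718*360 = 1698480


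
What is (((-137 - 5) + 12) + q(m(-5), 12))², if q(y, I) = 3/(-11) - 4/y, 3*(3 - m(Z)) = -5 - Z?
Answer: 18861649/1089 ≈ 17320.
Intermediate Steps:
m(Z) = 14/3 + Z/3 (m(Z) = 3 - (-5 - Z)/3 = 3 + (5/3 + Z/3) = 14/3 + Z/3)
q(y, I) = -3/11 - 4/y (q(y, I) = 3*(-1/11) - 4/y = -3/11 - 4/y)
(((-137 - 5) + 12) + q(m(-5), 12))² = (((-137 - 5) + 12) + (-3/11 - 4/(14/3 + (⅓)*(-5))))² = ((-142 + 12) + (-3/11 - 4/(14/3 - 5/3)))² = (-130 + (-3/11 - 4/3))² = (-130 - 53/33)² = (-4343/33)² = 18861649/1089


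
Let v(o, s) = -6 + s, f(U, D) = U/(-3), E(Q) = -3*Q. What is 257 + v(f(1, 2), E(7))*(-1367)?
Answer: 37166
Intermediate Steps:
f(U, D) = -U/3 (f(U, D) = U*(-⅓) = -U/3)
257 + v(f(1, 2), E(7))*(-1367) = 257 + (-6 - 3*7)*(-1367) = 257 + (-6 - 21)*(-1367) = 257 - 27*(-1367) = 257 + 36909 = 37166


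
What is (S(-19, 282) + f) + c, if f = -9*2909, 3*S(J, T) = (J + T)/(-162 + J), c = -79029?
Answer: -57129293/543 ≈ -1.0521e+5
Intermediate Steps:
S(J, T) = (J + T)/(3*(-162 + J)) (S(J, T) = ((J + T)/(-162 + J))/3 = (J + T)/(3*(-162 + J)))
f = -26181
(S(-19, 282) + f) + c = ((-19 + 282)/(3*(-162 - 19)) - 26181) - 79029 = ((⅓)*263/(-181) - 26181) - 79029 = ((⅓)*(-1/181)*263 - 26181) - 79029 = (-263/543 - 26181) - 79029 = -14216546/543 - 79029 = -57129293/543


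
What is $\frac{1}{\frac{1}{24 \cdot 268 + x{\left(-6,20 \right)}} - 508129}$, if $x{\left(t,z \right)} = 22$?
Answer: $- \frac{6454}{3279464565} \approx -1.968 \cdot 10^{-6}$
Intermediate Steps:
$\frac{1}{\frac{1}{24 \cdot 268 + x{\left(-6,20 \right)}} - 508129} = \frac{1}{\frac{1}{24 \cdot 268 + 22} - 508129} = \frac{1}{\frac{1}{6432 + 22} - 508129} = \frac{1}{\frac{1}{6454} - 508129} = \frac{1}{- \frac{3279464565}{6454}} = - \frac{6454}{3279464565}$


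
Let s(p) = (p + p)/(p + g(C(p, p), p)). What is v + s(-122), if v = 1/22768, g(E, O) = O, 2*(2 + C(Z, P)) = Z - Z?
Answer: 22769/22768 ≈ 1.0000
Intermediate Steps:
C(Z, P) = -2 (C(Z, P) = -2 + (Z - Z)/2 = -2 + (½)*0 = -2 + 0 = -2)
v = 1/22768 ≈ 4.3921e-5
s(p) = 1 (s(p) = (p + p)/(p + p) = (2*p)/((2*p)) = (2*p)*(1/(2*p)) = 1)
v + s(-122) = 1/22768 + 1 = 22769/22768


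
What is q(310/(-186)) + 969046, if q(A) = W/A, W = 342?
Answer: 4844204/5 ≈ 9.6884e+5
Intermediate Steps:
q(A) = 342/A
q(310/(-186)) + 969046 = 342/((310/(-186))) + 969046 = 342/((310*(-1/186))) + 969046 = 342/(-5/3) + 969046 = 342*(-⅗) + 969046 = -1026/5 + 969046 = 4844204/5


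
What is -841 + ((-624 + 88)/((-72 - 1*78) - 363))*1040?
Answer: 126007/513 ≈ 245.63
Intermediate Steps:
-841 + ((-624 + 88)/((-72 - 1*78) - 363))*1040 = -841 - 536/((-72 - 78) - 363)*1040 = -841 - 536/(-150 - 363)*1040 = -841 - 536/(-513)*1040 = -841 - 536*(-1/513)*1040 = -841 + (536/513)*1040 = -841 + 557440/513 = 126007/513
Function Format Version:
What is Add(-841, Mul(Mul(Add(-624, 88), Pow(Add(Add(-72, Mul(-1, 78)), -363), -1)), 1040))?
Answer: Rational(126007, 513) ≈ 245.63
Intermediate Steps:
Add(-841, Mul(Mul(Add(-624, 88), Pow(Add(Add(-72, Mul(-1, 78)), -363), -1)), 1040)) = Add(-841, Mul(Mul(-536, Pow(Add(Add(-72, -78), -363), -1)), 1040)) = Add(-841, Mul(Mul(-536, Pow(Add(-150, -363), -1)), 1040)) = Add(-841, Mul(Mul(-536, Pow(-513, -1)), 1040)) = Add(-841, Mul(Mul(-536, Rational(-1, 513)), 1040)) = Add(-841, Mul(Rational(536, 513), 1040)) = Add(-841, Rational(557440, 513)) = Rational(126007, 513)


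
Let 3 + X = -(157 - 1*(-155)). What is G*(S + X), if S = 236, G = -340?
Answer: 26860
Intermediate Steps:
X = -315 (X = -3 - (157 - 1*(-155)) = -3 - (157 + 155) = -3 - 1*312 = -3 - 312 = -315)
G*(S + X) = -340*(236 - 315) = -340*(-79) = 26860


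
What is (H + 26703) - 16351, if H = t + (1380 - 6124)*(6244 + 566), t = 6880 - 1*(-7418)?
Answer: -32281990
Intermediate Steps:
t = 14298 (t = 6880 + 7418 = 14298)
H = -32292342 (H = 14298 + (1380 - 6124)*(6244 + 566) = 14298 - 4744*6810 = 14298 - 32306640 = -32292342)
(H + 26703) - 16351 = (-32292342 + 26703) - 16351 = -32265639 - 16351 = -32281990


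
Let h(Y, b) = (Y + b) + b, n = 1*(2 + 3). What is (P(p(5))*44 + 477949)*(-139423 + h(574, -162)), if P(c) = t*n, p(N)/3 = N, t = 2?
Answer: -66578832297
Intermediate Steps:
n = 5 (n = 1*5 = 5)
p(N) = 3*N
P(c) = 10 (P(c) = 2*5 = 10)
h(Y, b) = Y + 2*b
(P(p(5))*44 + 477949)*(-139423 + h(574, -162)) = (10*44 + 477949)*(-139423 + (574 + 2*(-162))) = (440 + 477949)*(-139423 + (574 - 324)) = 478389*(-139423 + 250) = 478389*(-139173) = -66578832297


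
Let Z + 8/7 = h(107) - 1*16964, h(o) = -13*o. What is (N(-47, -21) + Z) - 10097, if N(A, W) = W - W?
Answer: -199172/7 ≈ -28453.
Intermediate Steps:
N(A, W) = 0
Z = -128493/7 (Z = -8/7 + (-13*107 - 1*16964) = -8/7 + (-1391 - 16964) = -8/7 - 18355 = -128493/7 ≈ -18356.)
(N(-47, -21) + Z) - 10097 = (0 - 128493/7) - 10097 = -128493/7 - 10097 = -199172/7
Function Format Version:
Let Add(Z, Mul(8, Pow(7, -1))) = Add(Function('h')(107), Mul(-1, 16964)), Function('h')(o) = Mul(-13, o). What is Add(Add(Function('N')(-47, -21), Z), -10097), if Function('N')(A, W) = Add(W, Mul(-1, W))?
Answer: Rational(-199172, 7) ≈ -28453.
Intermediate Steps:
Function('N')(A, W) = 0
Z = Rational(-128493, 7) (Z = Add(Rational(-8, 7), Add(Mul(-13, 107), Mul(-1, 16964))) = Add(Rational(-8, 7), Add(-1391, -16964)) = Add(Rational(-8, 7), -18355) = Rational(-128493, 7) ≈ -18356.)
Add(Add(Function('N')(-47, -21), Z), -10097) = Add(Add(0, Rational(-128493, 7)), -10097) = Add(Rational(-128493, 7), -10097) = Rational(-199172, 7)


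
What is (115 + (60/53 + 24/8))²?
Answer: 39866596/2809 ≈ 14192.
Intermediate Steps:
(115 + (60/53 + 24/8))² = (115 + (60*(1/53) + 24*(⅛)))² = (115 + (60/53 + 3))² = (115 + 219/53)² = (6314/53)² = 39866596/2809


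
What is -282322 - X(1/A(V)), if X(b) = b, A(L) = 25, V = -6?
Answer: -7058051/25 ≈ -2.8232e+5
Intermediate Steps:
-282322 - X(1/A(V)) = -282322 - 1/25 = -7058051/25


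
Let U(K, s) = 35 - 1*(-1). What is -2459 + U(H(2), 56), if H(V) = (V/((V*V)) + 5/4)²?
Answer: -2423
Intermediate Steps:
H(V) = (5/4 + 1/V)² (H(V) = (V/(V²) + 5*(¼))² = (V/V² + 5/4)² = (1/V + 5/4)² = (5/4 + 1/V)²)
U(K, s) = 36 (U(K, s) = 35 + 1 = 36)
-2459 + U(H(2), 56) = -2459 + 36 = -2423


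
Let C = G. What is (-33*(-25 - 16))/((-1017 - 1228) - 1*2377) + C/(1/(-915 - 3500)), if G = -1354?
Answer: 27629898667/4622 ≈ 5.9779e+6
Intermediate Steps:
C = -1354
(-33*(-25 - 16))/((-1017 - 1228) - 1*2377) + C/(1/(-915 - 3500)) = (-33*(-25 - 16))/((-1017 - 1228) - 1*2377) - 1354/(1/(-915 - 3500)) = (-33*(-41))/(-2245 - 2377) - 1354/(1/(-4415)) = 1353/(-4622) - 1354/(-1/4415) = 1353*(-1/4622) - 1354*(-4415) = -1353/4622 + 5977910 = 27629898667/4622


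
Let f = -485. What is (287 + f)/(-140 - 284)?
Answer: 99/212 ≈ 0.46698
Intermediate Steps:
(287 + f)/(-140 - 284) = (287 - 485)/(-140 - 284) = -198/(-424) = -198*(-1/424) = 99/212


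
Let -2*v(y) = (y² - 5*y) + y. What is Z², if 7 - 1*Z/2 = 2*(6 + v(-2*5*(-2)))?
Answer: 396900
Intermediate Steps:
v(y) = 2*y - y²/2 (v(y) = -((y² - 5*y) + y)/2 = -(y² - 4*y)/2 = 2*y - y²/2)
Z = 630 (Z = 14 - 4*(6 + (-2*5*(-2))*(4 - (-2*5)*(-2))/2) = 14 - 4*(6 + (-10*(-2))*(4 - (-10)*(-2))/2) = 14 - 4*(6 + (½)*20*(4 - 1*20)) = 14 - 4*(6 + (½)*20*(4 - 20)) = 14 - 4*(6 + (½)*20*(-16)) = 14 - 4*(6 - 160) = 14 - 4*(-154) = 14 - 2*(-308) = 14 + 616 = 630)
Z² = 630² = 396900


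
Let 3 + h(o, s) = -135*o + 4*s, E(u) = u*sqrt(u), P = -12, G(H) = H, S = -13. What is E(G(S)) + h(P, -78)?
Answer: 1305 - 13*I*sqrt(13) ≈ 1305.0 - 46.872*I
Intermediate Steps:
E(u) = u**(3/2)
h(o, s) = -3 - 135*o + 4*s (h(o, s) = -3 + (-135*o + 4*s) = -3 - 135*o + 4*s)
E(G(S)) + h(P, -78) = (-13)**(3/2) + (-3 - 135*(-12) + 4*(-78)) = -13*I*sqrt(13) + (-3 + 1620 - 312) = -13*I*sqrt(13) + 1305 = 1305 - 13*I*sqrt(13)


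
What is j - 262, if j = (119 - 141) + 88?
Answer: -196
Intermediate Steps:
j = 66 (j = -22 + 88 = 66)
j - 262 = 66 - 262 = -196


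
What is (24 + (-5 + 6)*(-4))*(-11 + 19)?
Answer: 160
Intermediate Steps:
(24 + (-5 + 6)*(-4))*(-11 + 19) = (24 + 1*(-4))*8 = (24 - 4)*8 = 20*8 = 160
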